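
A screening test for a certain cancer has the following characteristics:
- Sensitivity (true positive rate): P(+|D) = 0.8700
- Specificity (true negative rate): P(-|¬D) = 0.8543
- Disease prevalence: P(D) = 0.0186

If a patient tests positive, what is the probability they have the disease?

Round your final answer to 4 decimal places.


Let D = has disease, + = positive test

Given:
- P(D) = 0.0186 (prevalence)
- P(+|D) = 0.8700 (sensitivity)
- P(-|¬D) = 0.8543 (specificity)
- P(+|¬D) = 0.1457 (false positive rate = 1 - specificity)

Step 1: Find P(+)
P(+) = P(+|D)P(D) + P(+|¬D)P(¬D)
     = 0.8700 × 0.0186 + 0.1457 × 0.9814
     = 0.01618200 + 0.14298998
     = 0.15917198

Step 2: Apply Bayes' theorem for P(D|+)
P(D|+) = P(+|D)P(D) / P(+)
       = 0.01618200 / 0.15917198
       = 0.1017


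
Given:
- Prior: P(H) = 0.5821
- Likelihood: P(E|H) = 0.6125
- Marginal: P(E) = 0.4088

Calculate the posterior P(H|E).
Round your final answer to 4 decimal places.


Using Bayes' theorem:

P(H|E) = P(E|H) × P(H) / P(E)
       = 0.6125 × 0.5821 / 0.4088
       = 0.35653625 / 0.4088
       = 0.8722

The evidence strengthens our belief in H.
Prior: 0.5821 → Posterior: 0.8722


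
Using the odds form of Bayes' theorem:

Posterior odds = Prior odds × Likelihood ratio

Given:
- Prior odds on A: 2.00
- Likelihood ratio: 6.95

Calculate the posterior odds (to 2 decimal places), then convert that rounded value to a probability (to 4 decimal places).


Step 1: Calculate posterior odds
Posterior odds = Prior odds × LR
               = 2.00 × 6.95
               = 13.90

Step 2: Convert to probability
P(A|E) = Posterior odds / (1 + Posterior odds)
       = 13.90 / (1 + 13.90)
       = 13.90 / 14.90
       = 0.9329

The evidence increased P(A) from 0.6667 to 0.9329.


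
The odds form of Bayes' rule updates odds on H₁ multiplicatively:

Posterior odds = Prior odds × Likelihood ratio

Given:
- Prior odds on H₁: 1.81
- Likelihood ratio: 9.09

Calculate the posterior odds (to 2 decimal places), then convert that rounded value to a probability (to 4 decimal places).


Step 1: Calculate posterior odds
Posterior odds = Prior odds × LR
               = 1.81 × 9.09
               = 16.45

Step 2: Convert to probability
P(H₁|E) = Posterior odds / (1 + Posterior odds)
       = 16.45 / (1 + 16.45)
       = 16.45 / 17.45
       = 0.9427

The evidence increased P(H₁) from 0.6441 to 0.9427.


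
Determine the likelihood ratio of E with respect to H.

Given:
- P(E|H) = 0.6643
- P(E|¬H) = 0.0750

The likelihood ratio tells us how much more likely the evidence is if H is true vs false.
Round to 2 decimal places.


Likelihood Ratio (LR) = P(E|H) / P(E|¬H)

LR = 0.6643 / 0.0750
   = 8.86

The evidence is 8.86 times more likely if H is true than if H is false.
Because LR exceeds 1, E is evidence for H.


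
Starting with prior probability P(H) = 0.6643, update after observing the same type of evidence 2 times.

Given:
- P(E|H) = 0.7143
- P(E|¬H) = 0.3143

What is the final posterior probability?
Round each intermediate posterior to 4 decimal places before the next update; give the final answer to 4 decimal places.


Sequential Bayesian updating:

Initial prior: P(H) = 0.6643

Update 1:
  P(E) = 0.7143 × 0.6643 + 0.3143 × 0.3357 = 0.47450949 + 0.10551051 = 0.58002000
  P(H|E) = 0.47450949 / 0.58002000 = 0.8181

Update 2:
  P(E) = 0.7143 × 0.8181 + 0.3143 × 0.1819 = 0.58436883 + 0.05717117 = 0.64154000
  P(H|E) = 0.58436883 / 0.64154000 = 0.9109

Final posterior: 0.9109


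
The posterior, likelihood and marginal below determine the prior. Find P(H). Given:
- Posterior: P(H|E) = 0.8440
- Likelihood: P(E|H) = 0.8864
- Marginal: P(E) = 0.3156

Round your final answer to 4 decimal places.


From Bayes' theorem: P(H|E) = P(E|H) × P(H) / P(E)

Rearranging for P(H):
P(H) = P(H|E) × P(E) / P(E|H)
     = 0.8440 × 0.3156 / 0.8864
     = 0.26636640 / 0.8864
     = 0.3005


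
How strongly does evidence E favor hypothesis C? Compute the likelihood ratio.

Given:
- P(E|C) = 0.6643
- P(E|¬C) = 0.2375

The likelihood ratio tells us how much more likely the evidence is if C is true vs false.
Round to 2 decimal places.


Likelihood Ratio (LR) = P(E|C) / P(E|¬C)

LR = 0.6643 / 0.2375
   = 2.80

The evidence is 2.80 times more likely if C is true than if C is false.
LR > 1, so observing E raises the odds in favor of C.


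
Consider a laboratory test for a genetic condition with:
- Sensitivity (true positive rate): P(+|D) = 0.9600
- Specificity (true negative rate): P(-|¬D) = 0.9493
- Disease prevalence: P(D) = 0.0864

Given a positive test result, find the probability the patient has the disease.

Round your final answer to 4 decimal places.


Let D = has disease, + = positive test

Given:
- P(D) = 0.0864 (prevalence)
- P(+|D) = 0.9600 (sensitivity)
- P(-|¬D) = 0.9493 (specificity)
- P(+|¬D) = 0.0507 (false positive rate = 1 - specificity)

Step 1: Find P(+)
P(+) = P(+|D)P(D) + P(+|¬D)P(¬D)
     = 0.9600 × 0.0864 + 0.0507 × 0.9136
     = 0.08294400 + 0.04631952
     = 0.12926352

Step 2: Apply Bayes' theorem for P(D|+)
P(D|+) = P(+|D)P(D) / P(+)
       = 0.08294400 / 0.12926352
       = 0.6417


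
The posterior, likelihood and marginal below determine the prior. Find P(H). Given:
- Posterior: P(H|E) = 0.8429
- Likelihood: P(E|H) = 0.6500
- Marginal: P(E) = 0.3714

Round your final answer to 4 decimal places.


From Bayes' theorem: P(H|E) = P(E|H) × P(H) / P(E)

Rearranging for P(H):
P(H) = P(H|E) × P(E) / P(E|H)
     = 0.8429 × 0.3714 / 0.6500
     = 0.31305306 / 0.6500
     = 0.4816


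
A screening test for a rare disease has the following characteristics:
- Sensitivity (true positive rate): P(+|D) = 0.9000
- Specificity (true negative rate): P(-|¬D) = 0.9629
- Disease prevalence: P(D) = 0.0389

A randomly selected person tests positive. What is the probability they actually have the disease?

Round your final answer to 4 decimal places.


Let D = has disease, + = positive test

Given:
- P(D) = 0.0389 (prevalence)
- P(+|D) = 0.9000 (sensitivity)
- P(-|¬D) = 0.9629 (specificity)
- P(+|¬D) = 0.0371 (false positive rate = 1 - specificity)

Step 1: Find P(+)
P(+) = P(+|D)P(D) + P(+|¬D)P(¬D)
     = 0.9000 × 0.0389 + 0.0371 × 0.9611
     = 0.03501000 + 0.03565681
     = 0.07066681

Step 2: Apply Bayes' theorem for P(D|+)
P(D|+) = P(+|D)P(D) / P(+)
       = 0.03501000 / 0.07066681
       = 0.4954


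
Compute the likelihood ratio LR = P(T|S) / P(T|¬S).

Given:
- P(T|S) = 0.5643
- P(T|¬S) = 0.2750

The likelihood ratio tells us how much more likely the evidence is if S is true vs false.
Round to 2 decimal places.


Likelihood Ratio (LR) = P(T|S) / P(T|¬S)

LR = 0.5643 / 0.2750
   = 2.05

The evidence is 2.05 times more likely if S is true than if S is false.
Because LR exceeds 1, T is evidence for S.


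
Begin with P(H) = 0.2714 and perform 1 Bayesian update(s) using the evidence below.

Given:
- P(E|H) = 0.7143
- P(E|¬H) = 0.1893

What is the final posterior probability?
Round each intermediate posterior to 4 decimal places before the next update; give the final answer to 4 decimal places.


Sequential Bayesian updating:

Initial prior: P(H) = 0.2714

Update 1:
  P(E) = 0.7143 × 0.2714 + 0.1893 × 0.7286 = 0.19386102 + 0.13792398 = 0.33178500
  P(H|E) = 0.19386102 / 0.33178500 = 0.5843

Final posterior: 0.5843


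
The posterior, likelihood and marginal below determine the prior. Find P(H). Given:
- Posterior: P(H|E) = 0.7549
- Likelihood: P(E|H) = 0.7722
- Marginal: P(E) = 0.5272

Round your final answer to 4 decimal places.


From Bayes' theorem: P(H|E) = P(E|H) × P(H) / P(E)

Rearranging for P(H):
P(H) = P(H|E) × P(E) / P(E|H)
     = 0.7549 × 0.5272 / 0.7722
     = 0.39798328 / 0.7722
     = 0.5154


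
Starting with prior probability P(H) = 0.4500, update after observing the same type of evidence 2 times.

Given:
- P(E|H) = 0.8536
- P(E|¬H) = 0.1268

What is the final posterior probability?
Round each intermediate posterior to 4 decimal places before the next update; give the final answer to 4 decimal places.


Sequential Bayesian updating:

Initial prior: P(H) = 0.4500

Update 1:
  P(E) = 0.8536 × 0.4500 + 0.1268 × 0.5500 = 0.38412000 + 0.06974000 = 0.45386000
  P(H|E) = 0.38412000 / 0.45386000 = 0.8463

Update 2:
  P(E) = 0.8536 × 0.8463 + 0.1268 × 0.1537 = 0.72240168 + 0.01948916 = 0.74189084
  P(H|E) = 0.72240168 / 0.74189084 = 0.9737

Final posterior: 0.9737


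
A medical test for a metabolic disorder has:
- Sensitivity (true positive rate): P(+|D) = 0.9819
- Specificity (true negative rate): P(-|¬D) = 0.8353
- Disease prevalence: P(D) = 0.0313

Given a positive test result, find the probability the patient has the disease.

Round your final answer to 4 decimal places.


Let D = has disease, + = positive test

Given:
- P(D) = 0.0313 (prevalence)
- P(+|D) = 0.9819 (sensitivity)
- P(-|¬D) = 0.8353 (specificity)
- P(+|¬D) = 0.1647 (false positive rate = 1 - specificity)

Step 1: Find P(+)
P(+) = P(+|D)P(D) + P(+|¬D)P(¬D)
     = 0.9819 × 0.0313 + 0.1647 × 0.9687
     = 0.03073347 + 0.15954489
     = 0.19027836

Step 2: Apply Bayes' theorem for P(D|+)
P(D|+) = P(+|D)P(D) / P(+)
       = 0.03073347 / 0.19027836
       = 0.1615


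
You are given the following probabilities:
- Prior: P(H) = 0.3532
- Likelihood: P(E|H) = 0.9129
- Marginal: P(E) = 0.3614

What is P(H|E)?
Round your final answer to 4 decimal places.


Using Bayes' theorem:

P(H|E) = P(E|H) × P(H) / P(E)
       = 0.9129 × 0.3532 / 0.3614
       = 0.32243628 / 0.3614
       = 0.8922

The evidence strengthens our belief in H.
Prior: 0.3532 → Posterior: 0.8922


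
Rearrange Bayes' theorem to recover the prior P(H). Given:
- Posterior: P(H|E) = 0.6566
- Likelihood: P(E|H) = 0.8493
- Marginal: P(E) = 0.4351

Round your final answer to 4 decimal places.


From Bayes' theorem: P(H|E) = P(E|H) × P(H) / P(E)

Rearranging for P(H):
P(H) = P(H|E) × P(E) / P(E|H)
     = 0.6566 × 0.4351 / 0.8493
     = 0.28568666 / 0.8493
     = 0.3364


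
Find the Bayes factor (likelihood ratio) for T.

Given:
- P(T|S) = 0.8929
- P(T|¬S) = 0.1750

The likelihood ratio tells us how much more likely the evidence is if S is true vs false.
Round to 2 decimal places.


Likelihood Ratio (LR) = P(T|S) / P(T|¬S)

LR = 0.8929 / 0.1750
   = 5.10

The evidence is 5.10 times more likely if S is true than if S is false.
Because LR exceeds 1, T is evidence for S.


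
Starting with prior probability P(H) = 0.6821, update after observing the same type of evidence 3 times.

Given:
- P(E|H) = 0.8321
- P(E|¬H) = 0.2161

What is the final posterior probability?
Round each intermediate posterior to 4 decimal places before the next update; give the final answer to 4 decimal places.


Sequential Bayesian updating:

Initial prior: P(H) = 0.6821

Update 1:
  P(E) = 0.8321 × 0.6821 + 0.2161 × 0.3179 = 0.56757541 + 0.06869819 = 0.63627360
  P(H|E) = 0.56757541 / 0.63627360 = 0.8920

Update 2:
  P(E) = 0.8321 × 0.8920 + 0.2161 × 0.1080 = 0.74223320 + 0.02333880 = 0.76557200
  P(H|E) = 0.74223320 / 0.76557200 = 0.9695

Update 3:
  P(E) = 0.8321 × 0.9695 + 0.2161 × 0.0305 = 0.80672095 + 0.00659105 = 0.81331200
  P(H|E) = 0.80672095 / 0.81331200 = 0.9919

Final posterior: 0.9919


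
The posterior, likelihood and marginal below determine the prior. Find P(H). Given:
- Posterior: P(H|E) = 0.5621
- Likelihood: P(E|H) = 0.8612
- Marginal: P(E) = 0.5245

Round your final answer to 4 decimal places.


From Bayes' theorem: P(H|E) = P(E|H) × P(H) / P(E)

Rearranging for P(H):
P(H) = P(H|E) × P(E) / P(E|H)
     = 0.5621 × 0.5245 / 0.8612
     = 0.29482145 / 0.8612
     = 0.3423


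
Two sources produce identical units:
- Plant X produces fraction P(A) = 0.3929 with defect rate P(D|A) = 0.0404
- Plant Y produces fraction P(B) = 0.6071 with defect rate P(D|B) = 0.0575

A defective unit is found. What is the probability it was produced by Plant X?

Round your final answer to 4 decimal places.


Let A = from Plant X, D = defective

Given:
- P(A) = 0.3929, P(B) = 0.6071
- P(D|A) = 0.0404, P(D|B) = 0.0575

Step 1: Find P(D)
P(D) = P(D|A)P(A) + P(D|B)P(B)
     = 0.0404 × 0.3929 + 0.0575 × 0.6071
     = 0.01587316 + 0.03490825
     = 0.05078141

Step 2: Apply Bayes' theorem
P(A|D) = P(D|A)P(A) / P(D)
       = 0.01587316 / 0.05078141
       = 0.3126


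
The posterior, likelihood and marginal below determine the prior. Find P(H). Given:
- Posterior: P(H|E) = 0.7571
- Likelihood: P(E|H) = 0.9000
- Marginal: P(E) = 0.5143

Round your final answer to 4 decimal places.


From Bayes' theorem: P(H|E) = P(E|H) × P(H) / P(E)

Rearranging for P(H):
P(H) = P(H|E) × P(E) / P(E|H)
     = 0.7571 × 0.5143 / 0.9000
     = 0.38937653 / 0.9000
     = 0.4326


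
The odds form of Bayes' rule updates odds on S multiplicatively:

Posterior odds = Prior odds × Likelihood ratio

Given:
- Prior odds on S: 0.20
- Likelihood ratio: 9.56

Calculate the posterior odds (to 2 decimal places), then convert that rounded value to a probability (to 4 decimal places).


Step 1: Calculate posterior odds
Posterior odds = Prior odds × LR
               = 0.20 × 9.56
               = 1.91

Step 2: Convert to probability
P(S|E) = Posterior odds / (1 + Posterior odds)
       = 1.91 / (1 + 1.91)
       = 1.91 / 2.91
       = 0.6564

The evidence increased P(S) from 0.1667 to 0.6564.


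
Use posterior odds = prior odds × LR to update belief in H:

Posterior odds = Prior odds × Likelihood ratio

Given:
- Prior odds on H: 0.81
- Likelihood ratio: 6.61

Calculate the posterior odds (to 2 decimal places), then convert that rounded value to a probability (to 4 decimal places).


Step 1: Calculate posterior odds
Posterior odds = Prior odds × LR
               = 0.81 × 6.61
               = 5.35

Step 2: Convert to probability
P(H|E) = Posterior odds / (1 + Posterior odds)
       = 5.35 / (1 + 5.35)
       = 5.35 / 6.35
       = 0.8425

The evidence increased P(H) from 0.4475 to 0.8425.


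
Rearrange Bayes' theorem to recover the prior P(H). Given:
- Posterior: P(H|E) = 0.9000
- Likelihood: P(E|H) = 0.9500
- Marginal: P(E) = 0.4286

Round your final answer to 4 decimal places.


From Bayes' theorem: P(H|E) = P(E|H) × P(H) / P(E)

Rearranging for P(H):
P(H) = P(H|E) × P(E) / P(E|H)
     = 0.9000 × 0.4286 / 0.9500
     = 0.38574000 / 0.9500
     = 0.4060


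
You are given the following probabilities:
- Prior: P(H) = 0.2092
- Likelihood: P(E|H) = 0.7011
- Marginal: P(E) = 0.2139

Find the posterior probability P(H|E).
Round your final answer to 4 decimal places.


Using Bayes' theorem:

P(H|E) = P(E|H) × P(H) / P(E)
       = 0.7011 × 0.2092 / 0.2139
       = 0.14667012 / 0.2139
       = 0.6857

The evidence strengthens our belief in H.
Prior: 0.2092 → Posterior: 0.6857


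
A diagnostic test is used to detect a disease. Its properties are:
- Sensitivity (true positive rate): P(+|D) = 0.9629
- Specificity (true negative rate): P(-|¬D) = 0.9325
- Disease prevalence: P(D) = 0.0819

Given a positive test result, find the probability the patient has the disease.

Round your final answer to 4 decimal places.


Let D = has disease, + = positive test

Given:
- P(D) = 0.0819 (prevalence)
- P(+|D) = 0.9629 (sensitivity)
- P(-|¬D) = 0.9325 (specificity)
- P(+|¬D) = 0.0675 (false positive rate = 1 - specificity)

Step 1: Find P(+)
P(+) = P(+|D)P(D) + P(+|¬D)P(¬D)
     = 0.9629 × 0.0819 + 0.0675 × 0.9181
     = 0.07886151 + 0.06197175
     = 0.14083326

Step 2: Apply Bayes' theorem for P(D|+)
P(D|+) = P(+|D)P(D) / P(+)
       = 0.07886151 / 0.14083326
       = 0.5600


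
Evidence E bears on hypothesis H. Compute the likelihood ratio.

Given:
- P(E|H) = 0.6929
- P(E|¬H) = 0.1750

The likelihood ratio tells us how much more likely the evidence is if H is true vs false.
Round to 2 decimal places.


Likelihood Ratio (LR) = P(E|H) / P(E|¬H)

LR = 0.6929 / 0.1750
   = 3.96

The evidence is 3.96 times more likely if H is true than if H is false.
Since LR > 1, the evidence supports H over ¬H.


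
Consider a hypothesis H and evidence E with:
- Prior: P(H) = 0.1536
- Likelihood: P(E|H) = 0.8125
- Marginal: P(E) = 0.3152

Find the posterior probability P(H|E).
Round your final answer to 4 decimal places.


Using Bayes' theorem:

P(H|E) = P(E|H) × P(H) / P(E)
       = 0.8125 × 0.1536 / 0.3152
       = 0.12480000 / 0.3152
       = 0.3959

The evidence strengthens our belief in H.
Prior: 0.1536 → Posterior: 0.3959


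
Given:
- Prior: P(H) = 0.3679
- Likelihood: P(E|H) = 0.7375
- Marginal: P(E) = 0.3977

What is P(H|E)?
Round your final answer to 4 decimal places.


Using Bayes' theorem:

P(H|E) = P(E|H) × P(H) / P(E)
       = 0.7375 × 0.3679 / 0.3977
       = 0.27132625 / 0.3977
       = 0.6822

The evidence strengthens our belief in H.
Prior: 0.3679 → Posterior: 0.6822


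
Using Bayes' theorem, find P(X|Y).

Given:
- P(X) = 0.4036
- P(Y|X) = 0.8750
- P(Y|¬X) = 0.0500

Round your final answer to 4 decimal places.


Bayes' theorem: P(X|Y) = P(Y|X) × P(X) / P(Y)

Step 1: Calculate P(Y) using law of total probability
P(Y) = P(Y|X)P(X) + P(Y|¬X)P(¬X)
     = 0.8750 × 0.4036 + 0.0500 × 0.5964
     = 0.35315000 + 0.02982000
     = 0.38297000

Step 2: Apply Bayes' theorem
P(X|Y) = P(Y|X) × P(X) / P(Y)
       = 0.35315000 / 0.38297000
       = 0.9221


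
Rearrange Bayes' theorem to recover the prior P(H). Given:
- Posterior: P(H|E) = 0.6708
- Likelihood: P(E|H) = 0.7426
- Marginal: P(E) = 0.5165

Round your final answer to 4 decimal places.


From Bayes' theorem: P(H|E) = P(E|H) × P(H) / P(E)

Rearranging for P(H):
P(H) = P(H|E) × P(E) / P(E|H)
     = 0.6708 × 0.5165 / 0.7426
     = 0.34646820 / 0.7426
     = 0.4666


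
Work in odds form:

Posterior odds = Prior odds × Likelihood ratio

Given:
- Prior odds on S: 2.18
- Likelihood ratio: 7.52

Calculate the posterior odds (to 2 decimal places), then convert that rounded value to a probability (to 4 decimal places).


Step 1: Calculate posterior odds
Posterior odds = Prior odds × LR
               = 2.18 × 7.52
               = 16.39

Step 2: Convert to probability
P(S|E) = Posterior odds / (1 + Posterior odds)
       = 16.39 / (1 + 16.39)
       = 16.39 / 17.39
       = 0.9425

The evidence increased P(S) from 0.6855 to 0.9425.


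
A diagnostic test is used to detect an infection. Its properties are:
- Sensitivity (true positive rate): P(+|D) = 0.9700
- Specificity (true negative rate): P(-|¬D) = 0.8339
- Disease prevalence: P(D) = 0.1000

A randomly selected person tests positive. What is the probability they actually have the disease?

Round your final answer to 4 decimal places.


Let D = has disease, + = positive test

Given:
- P(D) = 0.1000 (prevalence)
- P(+|D) = 0.9700 (sensitivity)
- P(-|¬D) = 0.8339 (specificity)
- P(+|¬D) = 0.1661 (false positive rate = 1 - specificity)

Step 1: Find P(+)
P(+) = P(+|D)P(D) + P(+|¬D)P(¬D)
     = 0.9700 × 0.1000 + 0.1661 × 0.9000
     = 0.09700000 + 0.14949000
     = 0.24649000

Step 2: Apply Bayes' theorem for P(D|+)
P(D|+) = P(+|D)P(D) / P(+)
       = 0.09700000 / 0.24649000
       = 0.3935


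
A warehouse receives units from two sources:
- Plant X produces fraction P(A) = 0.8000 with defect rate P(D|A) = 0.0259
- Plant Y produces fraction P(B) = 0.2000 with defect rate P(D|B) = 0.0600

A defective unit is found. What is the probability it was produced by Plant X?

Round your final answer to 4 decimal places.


Let A = from Plant X, D = defective

Given:
- P(A) = 0.8000, P(B) = 0.2000
- P(D|A) = 0.0259, P(D|B) = 0.0600

Step 1: Find P(D)
P(D) = P(D|A)P(A) + P(D|B)P(B)
     = 0.0259 × 0.8000 + 0.0600 × 0.2000
     = 0.02072000 + 0.01200000
     = 0.03272000

Step 2: Apply Bayes' theorem
P(A|D) = P(D|A)P(A) / P(D)
       = 0.02072000 / 0.03272000
       = 0.6333


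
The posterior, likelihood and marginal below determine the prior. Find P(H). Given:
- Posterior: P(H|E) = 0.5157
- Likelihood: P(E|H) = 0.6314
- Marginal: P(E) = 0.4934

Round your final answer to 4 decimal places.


From Bayes' theorem: P(H|E) = P(E|H) × P(H) / P(E)

Rearranging for P(H):
P(H) = P(H|E) × P(E) / P(E|H)
     = 0.5157 × 0.4934 / 0.6314
     = 0.25444638 / 0.6314
     = 0.4030


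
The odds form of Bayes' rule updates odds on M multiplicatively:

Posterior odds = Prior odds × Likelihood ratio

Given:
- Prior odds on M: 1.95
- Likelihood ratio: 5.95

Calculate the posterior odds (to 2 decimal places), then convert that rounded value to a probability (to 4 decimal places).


Step 1: Calculate posterior odds
Posterior odds = Prior odds × LR
               = 1.95 × 5.95
               = 11.60

Step 2: Convert to probability
P(M|E) = Posterior odds / (1 + Posterior odds)
       = 11.60 / (1 + 11.60)
       = 11.60 / 12.60
       = 0.9206

The evidence increased P(M) from 0.6610 to 0.9206.


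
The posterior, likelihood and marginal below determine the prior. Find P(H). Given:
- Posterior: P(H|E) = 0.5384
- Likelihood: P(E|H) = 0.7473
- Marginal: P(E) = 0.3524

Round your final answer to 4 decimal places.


From Bayes' theorem: P(H|E) = P(E|H) × P(H) / P(E)

Rearranging for P(H):
P(H) = P(H|E) × P(E) / P(E|H)
     = 0.5384 × 0.3524 / 0.7473
     = 0.18973216 / 0.7473
     = 0.2539


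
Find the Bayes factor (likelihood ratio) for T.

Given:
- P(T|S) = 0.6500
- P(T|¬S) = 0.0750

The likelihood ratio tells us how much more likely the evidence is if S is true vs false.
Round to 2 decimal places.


Likelihood Ratio (LR) = P(T|S) / P(T|¬S)

LR = 0.6500 / 0.0750
   = 8.67

The evidence is 8.67 times more likely if S is true than if S is false.
Because LR exceeds 1, T is evidence for S.


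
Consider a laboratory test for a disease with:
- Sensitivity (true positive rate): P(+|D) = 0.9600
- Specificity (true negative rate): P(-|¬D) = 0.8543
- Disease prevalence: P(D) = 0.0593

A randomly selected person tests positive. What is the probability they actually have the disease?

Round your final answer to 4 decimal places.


Let D = has disease, + = positive test

Given:
- P(D) = 0.0593 (prevalence)
- P(+|D) = 0.9600 (sensitivity)
- P(-|¬D) = 0.8543 (specificity)
- P(+|¬D) = 0.1457 (false positive rate = 1 - specificity)

Step 1: Find P(+)
P(+) = P(+|D)P(D) + P(+|¬D)P(¬D)
     = 0.9600 × 0.0593 + 0.1457 × 0.9407
     = 0.05692800 + 0.13705999
     = 0.19398799

Step 2: Apply Bayes' theorem for P(D|+)
P(D|+) = P(+|D)P(D) / P(+)
       = 0.05692800 / 0.19398799
       = 0.2935


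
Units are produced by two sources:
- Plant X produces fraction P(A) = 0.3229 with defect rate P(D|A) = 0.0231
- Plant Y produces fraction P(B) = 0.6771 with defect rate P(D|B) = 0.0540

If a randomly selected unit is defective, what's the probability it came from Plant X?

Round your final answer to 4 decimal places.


Let A = from Plant X, D = defective

Given:
- P(A) = 0.3229, P(B) = 0.6771
- P(D|A) = 0.0231, P(D|B) = 0.0540

Step 1: Find P(D)
P(D) = P(D|A)P(A) + P(D|B)P(B)
     = 0.0231 × 0.3229 + 0.0540 × 0.6771
     = 0.00745899 + 0.03656340
     = 0.04402239

Step 2: Apply Bayes' theorem
P(A|D) = P(D|A)P(A) / P(D)
       = 0.00745899 / 0.04402239
       = 0.1694


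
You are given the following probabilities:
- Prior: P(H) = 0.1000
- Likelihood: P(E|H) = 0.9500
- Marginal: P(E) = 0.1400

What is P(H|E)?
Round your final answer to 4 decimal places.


Using Bayes' theorem:

P(H|E) = P(E|H) × P(H) / P(E)
       = 0.9500 × 0.1000 / 0.1400
       = 0.09500000 / 0.1400
       = 0.6786

The evidence strengthens our belief in H.
Prior: 0.1000 → Posterior: 0.6786


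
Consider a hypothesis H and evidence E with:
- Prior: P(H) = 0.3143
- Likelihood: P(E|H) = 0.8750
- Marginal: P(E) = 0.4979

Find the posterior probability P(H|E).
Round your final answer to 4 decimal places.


Using Bayes' theorem:

P(H|E) = P(E|H) × P(H) / P(E)
       = 0.8750 × 0.3143 / 0.4979
       = 0.27501250 / 0.4979
       = 0.5523

The evidence strengthens our belief in H.
Prior: 0.3143 → Posterior: 0.5523


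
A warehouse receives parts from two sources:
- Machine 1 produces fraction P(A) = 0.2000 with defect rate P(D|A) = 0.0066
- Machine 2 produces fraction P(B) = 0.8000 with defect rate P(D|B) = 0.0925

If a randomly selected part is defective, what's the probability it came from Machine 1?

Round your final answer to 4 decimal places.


Let A = from Machine 1, D = defective

Given:
- P(A) = 0.2000, P(B) = 0.8000
- P(D|A) = 0.0066, P(D|B) = 0.0925

Step 1: Find P(D)
P(D) = P(D|A)P(A) + P(D|B)P(B)
     = 0.0066 × 0.2000 + 0.0925 × 0.8000
     = 0.00132000 + 0.07400000
     = 0.07532000

Step 2: Apply Bayes' theorem
P(A|D) = P(D|A)P(A) / P(D)
       = 0.00132000 / 0.07532000
       = 0.0175


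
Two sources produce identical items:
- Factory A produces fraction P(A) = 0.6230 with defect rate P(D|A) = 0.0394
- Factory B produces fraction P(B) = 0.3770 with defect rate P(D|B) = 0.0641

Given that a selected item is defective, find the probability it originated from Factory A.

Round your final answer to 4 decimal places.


Let A = from Factory A, D = defective

Given:
- P(A) = 0.6230, P(B) = 0.3770
- P(D|A) = 0.0394, P(D|B) = 0.0641

Step 1: Find P(D)
P(D) = P(D|A)P(A) + P(D|B)P(B)
     = 0.0394 × 0.6230 + 0.0641 × 0.3770
     = 0.02454620 + 0.02416570
     = 0.04871190

Step 2: Apply Bayes' theorem
P(A|D) = P(D|A)P(A) / P(D)
       = 0.02454620 / 0.04871190
       = 0.5039


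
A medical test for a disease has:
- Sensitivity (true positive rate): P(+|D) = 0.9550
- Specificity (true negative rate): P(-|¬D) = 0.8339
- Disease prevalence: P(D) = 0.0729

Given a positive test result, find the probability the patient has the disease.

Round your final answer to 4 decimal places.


Let D = has disease, + = positive test

Given:
- P(D) = 0.0729 (prevalence)
- P(+|D) = 0.9550 (sensitivity)
- P(-|¬D) = 0.8339 (specificity)
- P(+|¬D) = 0.1661 (false positive rate = 1 - specificity)

Step 1: Find P(+)
P(+) = P(+|D)P(D) + P(+|¬D)P(¬D)
     = 0.9550 × 0.0729 + 0.1661 × 0.9271
     = 0.06961950 + 0.15399131
     = 0.22361081

Step 2: Apply Bayes' theorem for P(D|+)
P(D|+) = P(+|D)P(D) / P(+)
       = 0.06961950 / 0.22361081
       = 0.3113


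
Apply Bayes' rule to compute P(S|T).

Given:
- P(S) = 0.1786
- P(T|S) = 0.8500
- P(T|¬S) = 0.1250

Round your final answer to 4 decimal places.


Bayes' theorem: P(S|T) = P(T|S) × P(S) / P(T)

Step 1: Calculate P(T) using law of total probability
P(T) = P(T|S)P(S) + P(T|¬S)P(¬S)
     = 0.8500 × 0.1786 + 0.1250 × 0.8214
     = 0.15181000 + 0.10267500
     = 0.25448500

Step 2: Apply Bayes' theorem
P(S|T) = P(T|S) × P(S) / P(T)
       = 0.15181000 / 0.25448500
       = 0.5965


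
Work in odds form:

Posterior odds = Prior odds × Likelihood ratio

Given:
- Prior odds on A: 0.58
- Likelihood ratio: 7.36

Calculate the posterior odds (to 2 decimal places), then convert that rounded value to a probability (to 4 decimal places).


Step 1: Calculate posterior odds
Posterior odds = Prior odds × LR
               = 0.58 × 7.36
               = 4.27

Step 2: Convert to probability
P(A|E) = Posterior odds / (1 + Posterior odds)
       = 4.27 / (1 + 4.27)
       = 4.27 / 5.27
       = 0.8102

The evidence increased P(A) from 0.3671 to 0.8102.


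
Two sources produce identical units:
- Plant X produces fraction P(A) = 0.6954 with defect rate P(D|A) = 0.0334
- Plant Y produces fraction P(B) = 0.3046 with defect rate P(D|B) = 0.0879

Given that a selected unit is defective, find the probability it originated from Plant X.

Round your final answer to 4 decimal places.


Let A = from Plant X, D = defective

Given:
- P(A) = 0.6954, P(B) = 0.3046
- P(D|A) = 0.0334, P(D|B) = 0.0879

Step 1: Find P(D)
P(D) = P(D|A)P(A) + P(D|B)P(B)
     = 0.0334 × 0.6954 + 0.0879 × 0.3046
     = 0.02322636 + 0.02677434
     = 0.05000070

Step 2: Apply Bayes' theorem
P(A|D) = P(D|A)P(A) / P(D)
       = 0.02322636 / 0.05000070
       = 0.4645


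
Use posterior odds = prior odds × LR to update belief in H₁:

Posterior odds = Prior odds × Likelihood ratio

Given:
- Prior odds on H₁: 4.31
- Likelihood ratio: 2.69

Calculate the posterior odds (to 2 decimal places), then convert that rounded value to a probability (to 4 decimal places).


Step 1: Calculate posterior odds
Posterior odds = Prior odds × LR
               = 4.31 × 2.69
               = 11.59

Step 2: Convert to probability
P(H₁|E) = Posterior odds / (1 + Posterior odds)
       = 11.59 / (1 + 11.59)
       = 11.59 / 12.59
       = 0.9206

The evidence increased P(H₁) from 0.8117 to 0.9206.


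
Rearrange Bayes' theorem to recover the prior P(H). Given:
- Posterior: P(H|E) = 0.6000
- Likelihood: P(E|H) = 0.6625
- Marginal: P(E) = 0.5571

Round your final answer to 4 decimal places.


From Bayes' theorem: P(H|E) = P(E|H) × P(H) / P(E)

Rearranging for P(H):
P(H) = P(H|E) × P(E) / P(E|H)
     = 0.6000 × 0.5571 / 0.6625
     = 0.33426000 / 0.6625
     = 0.5045


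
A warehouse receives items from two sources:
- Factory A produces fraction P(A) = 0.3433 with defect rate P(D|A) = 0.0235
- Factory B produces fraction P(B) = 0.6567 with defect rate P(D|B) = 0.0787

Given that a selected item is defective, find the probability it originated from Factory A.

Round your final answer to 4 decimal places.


Let A = from Factory A, D = defective

Given:
- P(A) = 0.3433, P(B) = 0.6567
- P(D|A) = 0.0235, P(D|B) = 0.0787

Step 1: Find P(D)
P(D) = P(D|A)P(A) + P(D|B)P(B)
     = 0.0235 × 0.3433 + 0.0787 × 0.6567
     = 0.00806755 + 0.05168229
     = 0.05974984

Step 2: Apply Bayes' theorem
P(A|D) = P(D|A)P(A) / P(D)
       = 0.00806755 / 0.05974984
       = 0.1350


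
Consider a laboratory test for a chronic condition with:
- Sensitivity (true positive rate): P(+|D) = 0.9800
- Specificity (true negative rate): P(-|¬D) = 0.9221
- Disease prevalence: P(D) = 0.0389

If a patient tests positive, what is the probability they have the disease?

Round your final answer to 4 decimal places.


Let D = has disease, + = positive test

Given:
- P(D) = 0.0389 (prevalence)
- P(+|D) = 0.9800 (sensitivity)
- P(-|¬D) = 0.9221 (specificity)
- P(+|¬D) = 0.0779 (false positive rate = 1 - specificity)

Step 1: Find P(+)
P(+) = P(+|D)P(D) + P(+|¬D)P(¬D)
     = 0.9800 × 0.0389 + 0.0779 × 0.9611
     = 0.03812200 + 0.07486969
     = 0.11299169

Step 2: Apply Bayes' theorem for P(D|+)
P(D|+) = P(+|D)P(D) / P(+)
       = 0.03812200 / 0.11299169
       = 0.3374


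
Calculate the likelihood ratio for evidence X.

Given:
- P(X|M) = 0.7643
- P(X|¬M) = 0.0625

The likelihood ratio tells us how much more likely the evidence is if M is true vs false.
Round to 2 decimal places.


Likelihood Ratio (LR) = P(X|M) / P(X|¬M)

LR = 0.7643 / 0.0625
   = 12.23

The evidence is 12.23 times more likely if M is true than if M is false.
LR > 1, so observing X raises the odds in favor of M.


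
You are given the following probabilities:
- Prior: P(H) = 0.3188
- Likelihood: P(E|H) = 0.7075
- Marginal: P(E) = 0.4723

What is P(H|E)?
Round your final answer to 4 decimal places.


Using Bayes' theorem:

P(H|E) = P(E|H) × P(H) / P(E)
       = 0.7075 × 0.3188 / 0.4723
       = 0.22555100 / 0.4723
       = 0.4776

The evidence strengthens our belief in H.
Prior: 0.3188 → Posterior: 0.4776


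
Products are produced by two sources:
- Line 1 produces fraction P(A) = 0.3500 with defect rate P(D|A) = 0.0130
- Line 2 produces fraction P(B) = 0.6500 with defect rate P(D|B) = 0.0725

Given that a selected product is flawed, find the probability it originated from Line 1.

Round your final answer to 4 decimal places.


Let A = from Line 1, D = flawed

Given:
- P(A) = 0.3500, P(B) = 0.6500
- P(D|A) = 0.0130, P(D|B) = 0.0725

Step 1: Find P(D)
P(D) = P(D|A)P(A) + P(D|B)P(B)
     = 0.0130 × 0.3500 + 0.0725 × 0.6500
     = 0.00455000 + 0.04712500
     = 0.05167500

Step 2: Apply Bayes' theorem
P(A|D) = P(D|A)P(A) / P(D)
       = 0.00455000 / 0.05167500
       = 0.0881


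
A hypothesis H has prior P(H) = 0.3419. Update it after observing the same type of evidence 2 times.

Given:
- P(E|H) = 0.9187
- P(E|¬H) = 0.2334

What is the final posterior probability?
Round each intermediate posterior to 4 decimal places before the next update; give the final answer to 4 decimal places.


Sequential Bayesian updating:

Initial prior: P(H) = 0.3419

Update 1:
  P(E) = 0.9187 × 0.3419 + 0.2334 × 0.6581 = 0.31410353 + 0.15360054 = 0.46770407
  P(H|E) = 0.31410353 / 0.46770407 = 0.6716

Update 2:
  P(E) = 0.9187 × 0.6716 + 0.2334 × 0.3284 = 0.61699892 + 0.07664856 = 0.69364748
  P(H|E) = 0.61699892 / 0.69364748 = 0.8895

Final posterior: 0.8895


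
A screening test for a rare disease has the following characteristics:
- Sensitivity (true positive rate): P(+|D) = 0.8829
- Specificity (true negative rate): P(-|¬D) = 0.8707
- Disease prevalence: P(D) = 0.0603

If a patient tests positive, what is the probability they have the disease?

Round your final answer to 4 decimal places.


Let D = has disease, + = positive test

Given:
- P(D) = 0.0603 (prevalence)
- P(+|D) = 0.8829 (sensitivity)
- P(-|¬D) = 0.8707 (specificity)
- P(+|¬D) = 0.1293 (false positive rate = 1 - specificity)

Step 1: Find P(+)
P(+) = P(+|D)P(D) + P(+|¬D)P(¬D)
     = 0.8829 × 0.0603 + 0.1293 × 0.9397
     = 0.05323887 + 0.12150321
     = 0.17474208

Step 2: Apply Bayes' theorem for P(D|+)
P(D|+) = P(+|D)P(D) / P(+)
       = 0.05323887 / 0.17474208
       = 0.3047


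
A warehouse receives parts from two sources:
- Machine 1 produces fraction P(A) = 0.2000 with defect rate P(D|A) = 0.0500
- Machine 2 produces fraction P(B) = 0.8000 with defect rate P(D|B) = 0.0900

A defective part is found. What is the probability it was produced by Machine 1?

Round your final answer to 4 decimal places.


Let A = from Machine 1, D = defective

Given:
- P(A) = 0.2000, P(B) = 0.8000
- P(D|A) = 0.0500, P(D|B) = 0.0900

Step 1: Find P(D)
P(D) = P(D|A)P(A) + P(D|B)P(B)
     = 0.0500 × 0.2000 + 0.0900 × 0.8000
     = 0.01000000 + 0.07200000
     = 0.08200000

Step 2: Apply Bayes' theorem
P(A|D) = P(D|A)P(A) / P(D)
       = 0.01000000 / 0.08200000
       = 0.1220


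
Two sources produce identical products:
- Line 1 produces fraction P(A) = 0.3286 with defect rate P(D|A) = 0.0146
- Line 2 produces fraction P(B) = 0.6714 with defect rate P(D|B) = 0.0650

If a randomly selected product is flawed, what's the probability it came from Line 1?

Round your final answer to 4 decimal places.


Let A = from Line 1, D = flawed

Given:
- P(A) = 0.3286, P(B) = 0.6714
- P(D|A) = 0.0146, P(D|B) = 0.0650

Step 1: Find P(D)
P(D) = P(D|A)P(A) + P(D|B)P(B)
     = 0.0146 × 0.3286 + 0.0650 × 0.6714
     = 0.00479756 + 0.04364100
     = 0.04843856

Step 2: Apply Bayes' theorem
P(A|D) = P(D|A)P(A) / P(D)
       = 0.00479756 / 0.04843856
       = 0.0990


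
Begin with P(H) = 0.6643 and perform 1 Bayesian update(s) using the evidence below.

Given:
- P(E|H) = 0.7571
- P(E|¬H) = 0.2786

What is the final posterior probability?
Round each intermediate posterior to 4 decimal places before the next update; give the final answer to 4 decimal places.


Sequential Bayesian updating:

Initial prior: P(H) = 0.6643

Update 1:
  P(E) = 0.7571 × 0.6643 + 0.2786 × 0.3357 = 0.50294153 + 0.09352602 = 0.59646755
  P(H|E) = 0.50294153 / 0.59646755 = 0.8432

Final posterior: 0.8432


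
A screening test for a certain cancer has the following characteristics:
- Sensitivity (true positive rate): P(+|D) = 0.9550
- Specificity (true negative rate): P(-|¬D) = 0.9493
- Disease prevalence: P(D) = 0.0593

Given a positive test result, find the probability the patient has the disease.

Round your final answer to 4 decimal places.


Let D = has disease, + = positive test

Given:
- P(D) = 0.0593 (prevalence)
- P(+|D) = 0.9550 (sensitivity)
- P(-|¬D) = 0.9493 (specificity)
- P(+|¬D) = 0.0507 (false positive rate = 1 - specificity)

Step 1: Find P(+)
P(+) = P(+|D)P(D) + P(+|¬D)P(¬D)
     = 0.9550 × 0.0593 + 0.0507 × 0.9407
     = 0.05663150 + 0.04769349
     = 0.10432499

Step 2: Apply Bayes' theorem for P(D|+)
P(D|+) = P(+|D)P(D) / P(+)
       = 0.05663150 / 0.10432499
       = 0.5428


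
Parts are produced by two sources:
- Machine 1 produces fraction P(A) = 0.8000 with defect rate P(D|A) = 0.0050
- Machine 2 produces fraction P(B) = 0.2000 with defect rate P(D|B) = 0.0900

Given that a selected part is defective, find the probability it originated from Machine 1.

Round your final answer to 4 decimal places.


Let A = from Machine 1, D = defective

Given:
- P(A) = 0.8000, P(B) = 0.2000
- P(D|A) = 0.0050, P(D|B) = 0.0900

Step 1: Find P(D)
P(D) = P(D|A)P(A) + P(D|B)P(B)
     = 0.0050 × 0.8000 + 0.0900 × 0.2000
     = 0.00400000 + 0.01800000
     = 0.02200000

Step 2: Apply Bayes' theorem
P(A|D) = P(D|A)P(A) / P(D)
       = 0.00400000 / 0.02200000
       = 0.1818


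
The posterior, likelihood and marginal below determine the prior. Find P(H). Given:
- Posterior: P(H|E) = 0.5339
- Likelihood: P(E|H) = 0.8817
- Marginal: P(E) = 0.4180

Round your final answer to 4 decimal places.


From Bayes' theorem: P(H|E) = P(E|H) × P(H) / P(E)

Rearranging for P(H):
P(H) = P(H|E) × P(E) / P(E|H)
     = 0.5339 × 0.4180 / 0.8817
     = 0.22317020 / 0.8817
     = 0.2531


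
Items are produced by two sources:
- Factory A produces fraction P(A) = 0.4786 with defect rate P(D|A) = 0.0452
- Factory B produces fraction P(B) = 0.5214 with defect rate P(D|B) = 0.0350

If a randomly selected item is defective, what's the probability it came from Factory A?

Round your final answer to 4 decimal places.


Let A = from Factory A, D = defective

Given:
- P(A) = 0.4786, P(B) = 0.5214
- P(D|A) = 0.0452, P(D|B) = 0.0350

Step 1: Find P(D)
P(D) = P(D|A)P(A) + P(D|B)P(B)
     = 0.0452 × 0.4786 + 0.0350 × 0.5214
     = 0.02163272 + 0.01824900
     = 0.03988172

Step 2: Apply Bayes' theorem
P(A|D) = P(D|A)P(A) / P(D)
       = 0.02163272 / 0.03988172
       = 0.5424


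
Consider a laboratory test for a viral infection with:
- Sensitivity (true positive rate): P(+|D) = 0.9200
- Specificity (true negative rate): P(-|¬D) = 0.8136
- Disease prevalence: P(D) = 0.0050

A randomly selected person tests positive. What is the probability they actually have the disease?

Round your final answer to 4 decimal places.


Let D = has disease, + = positive test

Given:
- P(D) = 0.0050 (prevalence)
- P(+|D) = 0.9200 (sensitivity)
- P(-|¬D) = 0.8136 (specificity)
- P(+|¬D) = 0.1864 (false positive rate = 1 - specificity)

Step 1: Find P(+)
P(+) = P(+|D)P(D) + P(+|¬D)P(¬D)
     = 0.9200 × 0.0050 + 0.1864 × 0.9950
     = 0.00460000 + 0.18546800
     = 0.19006800

Step 2: Apply Bayes' theorem for P(D|+)
P(D|+) = P(+|D)P(D) / P(+)
       = 0.00460000 / 0.19006800
       = 0.0242


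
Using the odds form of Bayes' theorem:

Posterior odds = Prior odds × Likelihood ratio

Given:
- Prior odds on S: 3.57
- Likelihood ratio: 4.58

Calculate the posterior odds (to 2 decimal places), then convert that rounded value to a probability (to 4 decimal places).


Step 1: Calculate posterior odds
Posterior odds = Prior odds × LR
               = 3.57 × 4.58
               = 16.35

Step 2: Convert to probability
P(S|E) = Posterior odds / (1 + Posterior odds)
       = 16.35 / (1 + 16.35)
       = 16.35 / 17.35
       = 0.9424

The evidence increased P(S) from 0.7812 to 0.9424.


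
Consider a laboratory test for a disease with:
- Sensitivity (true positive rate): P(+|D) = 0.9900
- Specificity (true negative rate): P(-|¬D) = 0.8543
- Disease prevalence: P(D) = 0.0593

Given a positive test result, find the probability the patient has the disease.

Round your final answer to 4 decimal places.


Let D = has disease, + = positive test

Given:
- P(D) = 0.0593 (prevalence)
- P(+|D) = 0.9900 (sensitivity)
- P(-|¬D) = 0.8543 (specificity)
- P(+|¬D) = 0.1457 (false positive rate = 1 - specificity)

Step 1: Find P(+)
P(+) = P(+|D)P(D) + P(+|¬D)P(¬D)
     = 0.9900 × 0.0593 + 0.1457 × 0.9407
     = 0.05870700 + 0.13705999
     = 0.19576699

Step 2: Apply Bayes' theorem for P(D|+)
P(D|+) = P(+|D)P(D) / P(+)
       = 0.05870700 / 0.19576699
       = 0.2999


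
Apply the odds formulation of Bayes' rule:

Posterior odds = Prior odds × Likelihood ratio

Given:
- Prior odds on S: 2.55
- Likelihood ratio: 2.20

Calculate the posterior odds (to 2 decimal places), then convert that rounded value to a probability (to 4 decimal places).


Step 1: Calculate posterior odds
Posterior odds = Prior odds × LR
               = 2.55 × 2.20
               = 5.61

Step 2: Convert to probability
P(S|E) = Posterior odds / (1 + Posterior odds)
       = 5.61 / (1 + 5.61)
       = 5.61 / 6.61
       = 0.8487

The evidence increased P(S) from 0.7183 to 0.8487.
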